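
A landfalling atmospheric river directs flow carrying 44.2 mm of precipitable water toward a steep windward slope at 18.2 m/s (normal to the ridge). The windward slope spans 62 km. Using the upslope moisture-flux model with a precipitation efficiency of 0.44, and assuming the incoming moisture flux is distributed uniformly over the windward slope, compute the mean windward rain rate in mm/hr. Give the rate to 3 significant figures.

R ≈ 20.6 mm/hr

Incoming column moisture flux per unit ridge length: F = V × PW = 18.2 × 44.2 = 804.44 mm·m/s.
Spread over the 62 km slope with efficiency ε = 0.44: R = ε·F/W = 0.44 × 804.44 / 62000 m = 5.709e-03 mm/s.
R = 5.709e-03 × 3600 = 20.6 mm/hr.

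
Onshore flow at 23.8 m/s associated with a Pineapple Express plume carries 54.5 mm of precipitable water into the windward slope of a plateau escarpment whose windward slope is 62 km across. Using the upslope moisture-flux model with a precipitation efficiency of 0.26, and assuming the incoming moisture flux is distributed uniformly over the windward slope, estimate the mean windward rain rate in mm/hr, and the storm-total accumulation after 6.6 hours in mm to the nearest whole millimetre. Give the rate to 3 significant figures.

R ≈ 19.6 mm/hr; total ≈ 129 mm

Incoming column moisture flux per unit ridge length: F = V × PW = 23.8 × 54.5 = 1297.1 mm·m/s.
Spread over the 62 km slope with efficiency ε = 0.26: R = ε·F/W = 0.26 × 1297.1 / 62000 m = 5.439e-03 mm/s.
R = 5.439e-03 × 3600 = 19.6 mm/hr.
Over 6.6 h: total = 19.6 × 6.6 = 129.36 ≈ 129 mm.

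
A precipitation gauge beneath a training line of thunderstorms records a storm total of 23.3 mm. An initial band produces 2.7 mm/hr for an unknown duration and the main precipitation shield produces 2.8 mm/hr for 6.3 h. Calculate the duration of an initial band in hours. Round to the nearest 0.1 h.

duration ≈ 2.1 h

Known phases: 2.8 × 6.3 = 17.64 mm.
Remaining depth = 23.3 − 17.64 = 5.66 mm.
Duration = 5.66 / 2.7 = 2.1 h.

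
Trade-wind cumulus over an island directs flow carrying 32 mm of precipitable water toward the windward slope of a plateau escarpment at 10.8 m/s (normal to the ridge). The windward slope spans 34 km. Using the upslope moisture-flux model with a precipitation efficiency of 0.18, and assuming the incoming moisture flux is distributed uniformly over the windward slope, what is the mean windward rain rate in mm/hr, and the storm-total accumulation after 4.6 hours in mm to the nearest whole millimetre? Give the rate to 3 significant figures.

R ≈ 6.59 mm/hr; total ≈ 30 mm

Incoming column moisture flux per unit ridge length: F = V × PW = 10.8 × 32 = 345.6 mm·m/s.
Spread over the 34 km slope with efficiency ε = 0.18: R = ε·F/W = 0.18 × 345.6 / 34000 m = 1.830e-03 mm/s.
R = 1.830e-03 × 3600 = 6.59 mm/hr.
Over 4.6 h: total = 6.59 × 4.6 = 30.314 ≈ 30 mm.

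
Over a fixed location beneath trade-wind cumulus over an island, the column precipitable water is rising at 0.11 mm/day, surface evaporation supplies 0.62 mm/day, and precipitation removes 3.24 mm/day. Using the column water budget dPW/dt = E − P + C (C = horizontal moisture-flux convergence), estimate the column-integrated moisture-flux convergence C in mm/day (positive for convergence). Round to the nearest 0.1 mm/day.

dPW/dt = +0.11 mm/day.
C = dPW/dt − E + P = (+0.11) − 0.62 + 3.24 = 2.7 mm/day.

C ≈ 2.7 mm/day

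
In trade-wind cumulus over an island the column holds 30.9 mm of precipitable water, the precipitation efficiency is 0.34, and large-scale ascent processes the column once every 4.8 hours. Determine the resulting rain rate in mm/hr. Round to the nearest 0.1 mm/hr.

R ≈ 2.2 mm/hr

Each overturning extracts ε × PW = 0.34 × 30.9 = 10.506 mm.
Rate = ε·PW / τ = 10.506 / 4.8 h = 2.2 mm/hr.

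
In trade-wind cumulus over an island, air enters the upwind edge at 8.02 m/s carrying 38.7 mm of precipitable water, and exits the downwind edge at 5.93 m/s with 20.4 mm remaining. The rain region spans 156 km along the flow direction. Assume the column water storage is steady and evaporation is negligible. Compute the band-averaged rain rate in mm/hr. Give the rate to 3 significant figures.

R ≈ 4.37 mm/hr

Column moisture flux per unit crosswind length is F = V × PW.
Inflow: F_in = 8.02 × 38.7 = 310.374 mm·m/s
Outflow: F_out = 5.93 × 20.4 = 120.972 mm·m/s
Steady-state rate R = (F_in − F_out)/L = (310.374 − 120.972) / 156000 m = 1.214e-03 mm/s.
R = 1.214e-03 × 3600 = 4.37 mm/hr.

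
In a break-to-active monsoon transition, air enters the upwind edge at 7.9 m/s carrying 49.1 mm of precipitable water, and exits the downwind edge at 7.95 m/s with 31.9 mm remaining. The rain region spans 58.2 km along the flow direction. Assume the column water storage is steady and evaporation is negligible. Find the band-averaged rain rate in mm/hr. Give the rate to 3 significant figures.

R ≈ 8.31 mm/hr

Column moisture flux per unit crosswind length is F = V × PW.
Inflow: F_in = 7.9 × 49.1 = 387.89 mm·m/s
Outflow: F_out = 7.95 × 31.9 = 253.605 mm·m/s
Steady-state rate R = (F_in − F_out)/L = (387.89 − 253.605) / 58200 m = 2.307e-03 mm/s.
R = 2.307e-03 × 3600 = 8.31 mm/hr.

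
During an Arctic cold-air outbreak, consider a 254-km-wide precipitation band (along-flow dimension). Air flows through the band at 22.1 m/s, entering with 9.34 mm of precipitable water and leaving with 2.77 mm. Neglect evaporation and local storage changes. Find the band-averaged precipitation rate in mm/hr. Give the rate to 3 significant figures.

R ≈ 2.06 mm/hr

Column moisture flux per unit crosswind length is F = V × PW.
Inflow: F_in = 22.1 × 9.34 = 206.414 mm·m/s
Outflow: F_out = 22.1 × 2.77 = 61.217 mm·m/s
Steady-state rate R = (F_in − F_out)/L = (206.414 − 61.217) / 254000 m = 5.716e-04 mm/s.
R = 5.716e-04 × 3600 = 2.06 mm/hr.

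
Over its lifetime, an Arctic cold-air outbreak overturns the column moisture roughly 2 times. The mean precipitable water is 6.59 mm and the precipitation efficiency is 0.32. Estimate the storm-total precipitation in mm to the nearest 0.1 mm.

Each cycle deposits ε × PW = 0.32 × 6.59 = 2.1088 mm.
Over 2 cycles: 2 × 2.1088 = 4.2 mm.

precipitation ≈ 4.2 mm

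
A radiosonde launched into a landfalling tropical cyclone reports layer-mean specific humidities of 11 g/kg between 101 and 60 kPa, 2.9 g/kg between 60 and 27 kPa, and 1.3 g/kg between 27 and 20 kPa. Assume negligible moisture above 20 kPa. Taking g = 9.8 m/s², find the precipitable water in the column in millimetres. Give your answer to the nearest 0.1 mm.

Precipitable water is the column-integrated vapour mass per unit area: PW = (1/g) Σ q̄ Δp, with q in kg/kg and Δp in Pa (1 kg/m² of water = 1 mm).
Layer 101–60 kPa: Δp = 410 hPa = 41000 Pa, q̄ = 0.011 kg/kg → 0.011 × 41000 / 9.8 = 46.02 mm
Layer 60–27 kPa: Δp = 330 hPa = 33000 Pa, q̄ = 0.0029 kg/kg → 0.0029 × 33000 / 9.8 = 9.77 mm
Layer 27–20 kPa: Δp = 70 hPa = 7000 Pa, q̄ = 0.0013 kg/kg → 0.0013 × 7000 / 9.8 = 0.93 mm
PW = 46.02 + 9.77 + 0.93 = 56.72 ≈ 56.7 mm.

PW ≈ 56.7 mm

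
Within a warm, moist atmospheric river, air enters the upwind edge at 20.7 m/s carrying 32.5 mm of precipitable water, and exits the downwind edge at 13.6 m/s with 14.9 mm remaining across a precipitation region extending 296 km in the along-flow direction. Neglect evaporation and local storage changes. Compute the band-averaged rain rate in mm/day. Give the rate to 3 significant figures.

R ≈ 137 mm/day

Column moisture flux per unit crosswind length is F = V × PW.
Inflow: F_in = 20.7 × 32.5 = 672.75 mm·m/s
Outflow: F_out = 13.6 × 14.9 = 202.64 mm·m/s
Steady-state rate R = (F_in − F_out)/L = (672.75 − 202.64) / 296000 m = 1.588e-03 mm/s.
R = 1.588e-03 × 3600 × 24 = 137 mm/day.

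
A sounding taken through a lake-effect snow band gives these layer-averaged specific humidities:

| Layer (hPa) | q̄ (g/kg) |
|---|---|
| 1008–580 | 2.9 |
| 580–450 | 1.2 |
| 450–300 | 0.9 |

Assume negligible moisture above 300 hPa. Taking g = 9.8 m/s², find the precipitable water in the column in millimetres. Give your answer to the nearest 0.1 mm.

Precipitable water is the column-integrated vapour mass per unit area: PW = (1/g) Σ q̄ Δp, with q in kg/kg and Δp in Pa (1 kg/m² of water = 1 mm).
Layer 1008–580 hPa: Δp = 428 hPa = 42800 Pa, q̄ = 0.0029 kg/kg → 0.0029 × 42800 / 9.8 = 12.67 mm
Layer 580–450 hPa: Δp = 130 hPa = 13000 Pa, q̄ = 0.0012 kg/kg → 0.0012 × 13000 / 9.8 = 1.59 mm
Layer 450–300 hPa: Δp = 150 hPa = 15000 Pa, q̄ = 0.0009 kg/kg → 0.0009 × 15000 / 9.8 = 1.38 mm
PW = 12.67 + 1.59 + 1.38 = 15.64 ≈ 15.6 mm.

PW ≈ 15.6 mm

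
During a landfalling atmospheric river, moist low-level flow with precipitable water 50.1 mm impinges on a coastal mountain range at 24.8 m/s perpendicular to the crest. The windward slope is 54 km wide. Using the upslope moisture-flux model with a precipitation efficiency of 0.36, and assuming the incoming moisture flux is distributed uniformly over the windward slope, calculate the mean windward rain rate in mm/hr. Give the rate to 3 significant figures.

Incoming column moisture flux per unit ridge length: F = V × PW = 24.8 × 50.1 = 1242.48 mm·m/s.
Spread over the 54 km slope with efficiency ε = 0.36: R = ε·F/W = 0.36 × 1242.48 / 54000 m = 8.283e-03 mm/s.
R = 8.283e-03 × 3600 = 29.8 mm/hr.

R ≈ 29.8 mm/hr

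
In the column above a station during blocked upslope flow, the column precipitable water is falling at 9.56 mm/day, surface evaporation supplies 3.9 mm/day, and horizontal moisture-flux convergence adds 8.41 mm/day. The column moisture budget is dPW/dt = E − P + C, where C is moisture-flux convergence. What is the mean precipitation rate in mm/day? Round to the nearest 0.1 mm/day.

dPW/dt = -9.56 mm/day.
P = E + C − dPW/dt = 3.9 + (8.41) − (-9.56) = 21.9 mm/day.

P ≈ 21.9 mm/day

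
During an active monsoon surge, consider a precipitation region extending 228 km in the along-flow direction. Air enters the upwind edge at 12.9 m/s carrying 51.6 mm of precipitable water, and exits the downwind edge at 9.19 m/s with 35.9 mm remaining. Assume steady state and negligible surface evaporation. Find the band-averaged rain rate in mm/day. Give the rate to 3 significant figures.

R ≈ 127 mm/day

Column moisture flux per unit crosswind length is F = V × PW.
Inflow: F_in = 12.9 × 51.6 = 665.64 mm·m/s
Outflow: F_out = 9.19 × 35.9 = 329.921 mm·m/s
Steady-state rate R = (F_in − F_out)/L = (665.64 − 329.921) / 228000 m = 1.472e-03 mm/s.
R = 1.472e-03 × 3600 × 24 = 127 mm/day.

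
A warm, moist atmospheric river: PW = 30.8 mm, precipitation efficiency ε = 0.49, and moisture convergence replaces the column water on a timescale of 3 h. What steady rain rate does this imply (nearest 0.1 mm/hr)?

R ≈ 5.0 mm/hr

Each overturning extracts ε × PW = 0.49 × 30.8 = 15.092 mm.
Rate = ε·PW / τ = 15.092 / 3 h = 5.0 mm/hr.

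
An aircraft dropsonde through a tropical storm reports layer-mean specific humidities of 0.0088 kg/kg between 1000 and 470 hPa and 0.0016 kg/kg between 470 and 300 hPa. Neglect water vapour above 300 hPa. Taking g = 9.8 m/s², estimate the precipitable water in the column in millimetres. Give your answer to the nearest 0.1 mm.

Precipitable water is the column-integrated vapour mass per unit area: PW = (1/g) Σ q̄ Δp, with q in kg/kg and Δp in Pa (1 kg/m² of water = 1 mm).
Layer 1000–470 hPa: Δp = 530 hPa = 53000 Pa, q̄ = 0.0088 kg/kg → 0.0088 × 53000 / 9.8 = 47.59 mm
Layer 470–300 hPa: Δp = 170 hPa = 17000 Pa, q̄ = 0.0016 kg/kg → 0.0016 × 17000 / 9.8 = 2.78 mm
PW = 47.59 + 2.78 = 50.37 ≈ 50.4 mm.

PW ≈ 50.4 mm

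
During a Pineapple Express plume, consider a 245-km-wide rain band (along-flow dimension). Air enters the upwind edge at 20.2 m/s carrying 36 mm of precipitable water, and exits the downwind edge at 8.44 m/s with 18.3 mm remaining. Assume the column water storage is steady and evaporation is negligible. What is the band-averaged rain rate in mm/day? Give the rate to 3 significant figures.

R ≈ 202 mm/day

Column moisture flux per unit crosswind length is F = V × PW.
Inflow: F_in = 20.2 × 36 = 727.2 mm·m/s
Outflow: F_out = 8.44 × 18.3 = 154.452 mm·m/s
Steady-state rate R = (F_in − F_out)/L = (727.2 − 154.452) / 245000 m = 2.338e-03 mm/s.
R = 2.338e-03 × 3600 × 24 = 202 mm/day.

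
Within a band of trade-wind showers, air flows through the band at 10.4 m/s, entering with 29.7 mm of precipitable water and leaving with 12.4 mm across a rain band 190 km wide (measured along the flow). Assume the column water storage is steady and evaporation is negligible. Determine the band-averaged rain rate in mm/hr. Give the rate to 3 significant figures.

Column moisture flux per unit crosswind length is F = V × PW.
Inflow: F_in = 10.4 × 29.7 = 308.88 mm·m/s
Outflow: F_out = 10.4 × 12.4 = 128.96 mm·m/s
Steady-state rate R = (F_in − F_out)/L = (308.88 − 128.96) / 190000 m = 9.469e-04 mm/s.
R = 9.469e-04 × 3600 = 3.41 mm/hr.

R ≈ 3.41 mm/hr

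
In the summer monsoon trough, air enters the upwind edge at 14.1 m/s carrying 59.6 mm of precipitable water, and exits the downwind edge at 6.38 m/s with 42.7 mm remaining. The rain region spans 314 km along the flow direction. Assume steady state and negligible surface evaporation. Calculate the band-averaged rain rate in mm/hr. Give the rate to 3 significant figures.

Column moisture flux per unit crosswind length is F = V × PW.
Inflow: F_in = 14.1 × 59.6 = 840.36 mm·m/s
Outflow: F_out = 6.38 × 42.7 = 272.426 mm·m/s
Steady-state rate R = (F_in − F_out)/L = (840.36 − 272.426) / 314000 m = 1.809e-03 mm/s.
R = 1.809e-03 × 3600 = 6.51 mm/hr.

R ≈ 6.51 mm/hr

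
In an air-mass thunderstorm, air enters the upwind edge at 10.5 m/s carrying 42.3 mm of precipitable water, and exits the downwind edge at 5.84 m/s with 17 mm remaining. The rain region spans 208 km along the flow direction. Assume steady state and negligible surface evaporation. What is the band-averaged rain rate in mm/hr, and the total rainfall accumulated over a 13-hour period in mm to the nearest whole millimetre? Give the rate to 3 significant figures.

Column moisture flux per unit crosswind length is F = V × PW.
Inflow: F_in = 10.5 × 42.3 = 444.15 mm·m/s
Outflow: F_out = 5.84 × 17 = 99.28 mm·m/s
Steady-state rate R = (F_in − F_out)/L = (444.15 − 99.28) / 208000 m = 1.658e-03 mm/s.
R = 1.658e-03 × 3600 = 5.97 mm/hr.
Over 13 h: total = 5.97 × 13 = 77.61 ≈ 78 mm.

R ≈ 5.97 mm/hr; total ≈ 78 mm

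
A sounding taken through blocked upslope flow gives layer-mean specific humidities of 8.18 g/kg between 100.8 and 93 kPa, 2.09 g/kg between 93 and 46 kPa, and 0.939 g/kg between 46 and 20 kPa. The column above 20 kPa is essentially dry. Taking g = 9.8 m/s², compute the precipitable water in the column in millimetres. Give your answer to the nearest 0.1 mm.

Precipitable water is the column-integrated vapour mass per unit area: PW = (1/g) Σ q̄ Δp, with q in kg/kg and Δp in Pa (1 kg/m² of water = 1 mm).
Layer 100.8–93 kPa: Δp = 78 hPa = 7800 Pa, q̄ = 0.00818 kg/kg → 0.00818 × 7800 / 9.8 = 6.51 mm
Layer 93–46 kPa: Δp = 470 hPa = 47000 Pa, q̄ = 0.00209 kg/kg → 0.00209 × 47000 / 9.8 = 10.02 mm
Layer 46–20 kPa: Δp = 260 hPa = 26000 Pa, q̄ = 0.000939 kg/kg → 0.000939 × 26000 / 9.8 = 2.49 mm
PW = 6.51 + 10.02 + 2.49 = 19.02 ≈ 19.0 mm.

PW ≈ 19.0 mm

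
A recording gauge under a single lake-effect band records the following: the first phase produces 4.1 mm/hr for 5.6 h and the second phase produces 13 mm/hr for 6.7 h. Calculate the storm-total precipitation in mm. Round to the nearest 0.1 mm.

total ≈ 110.1 mm

Total = Σ Rᵢ Δtᵢ = 4.1 × 5.6 + 13 × 6.7
      = 22.96 + 87.1 = 110.1 mm.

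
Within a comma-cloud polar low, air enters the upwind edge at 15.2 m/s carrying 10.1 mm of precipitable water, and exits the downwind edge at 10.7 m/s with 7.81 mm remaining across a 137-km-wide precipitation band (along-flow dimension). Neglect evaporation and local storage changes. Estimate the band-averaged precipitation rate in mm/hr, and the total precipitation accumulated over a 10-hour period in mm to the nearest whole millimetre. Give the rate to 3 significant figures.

Column moisture flux per unit crosswind length is F = V × PW.
Inflow: F_in = 15.2 × 10.1 = 153.52 mm·m/s
Outflow: F_out = 10.7 × 7.81 = 83.567 mm·m/s
Steady-state rate R = (F_in − F_out)/L = (153.52 − 83.567) / 137000 m = 5.106e-04 mm/s.
R = 5.106e-04 × 3600 = 1.84 mm/hr.
Over 10 h: total = 1.84 × 10 = 18.4 ≈ 18 mm.

R ≈ 1.84 mm/hr; total ≈ 18 mm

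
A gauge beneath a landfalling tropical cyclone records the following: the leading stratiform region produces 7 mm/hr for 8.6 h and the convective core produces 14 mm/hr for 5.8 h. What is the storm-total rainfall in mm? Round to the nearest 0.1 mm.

total ≈ 141.4 mm

Total = Σ Rᵢ Δtᵢ = 7 × 8.6 + 14 × 5.8
      = 60.2 + 81.2 = 141.4 mm.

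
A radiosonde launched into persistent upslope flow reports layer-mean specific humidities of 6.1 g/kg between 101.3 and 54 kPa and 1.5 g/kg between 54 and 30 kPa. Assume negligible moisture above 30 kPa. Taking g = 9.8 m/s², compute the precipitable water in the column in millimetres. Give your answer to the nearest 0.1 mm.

Precipitable water is the column-integrated vapour mass per unit area: PW = (1/g) Σ q̄ Δp, with q in kg/kg and Δp in Pa (1 kg/m² of water = 1 mm).
Layer 101.3–54 kPa: Δp = 473 hPa = 47300 Pa, q̄ = 0.0061 kg/kg → 0.0061 × 47300 / 9.8 = 29.44 mm
Layer 54–30 kPa: Δp = 240 hPa = 24000 Pa, q̄ = 0.0015 kg/kg → 0.0015 × 24000 / 9.8 = 3.67 mm
PW = 29.44 + 3.67 = 33.11 ≈ 33.1 mm.

PW ≈ 33.1 mm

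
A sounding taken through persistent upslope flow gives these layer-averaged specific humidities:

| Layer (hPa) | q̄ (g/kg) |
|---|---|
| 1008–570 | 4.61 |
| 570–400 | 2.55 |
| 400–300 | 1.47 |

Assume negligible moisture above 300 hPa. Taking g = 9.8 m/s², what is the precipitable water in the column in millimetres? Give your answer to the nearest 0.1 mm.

Precipitable water is the column-integrated vapour mass per unit area: PW = (1/g) Σ q̄ Δp, with q in kg/kg and Δp in Pa (1 kg/m² of water = 1 mm).
Layer 1008–570 hPa: Δp = 438 hPa = 43800 Pa, q̄ = 0.00461 kg/kg → 0.00461 × 43800 / 9.8 = 20.60 mm
Layer 570–400 hPa: Δp = 170 hPa = 17000 Pa, q̄ = 0.00255 kg/kg → 0.00255 × 17000 / 9.8 = 4.42 mm
Layer 400–300 hPa: Δp = 100 hPa = 10000 Pa, q̄ = 0.00147 kg/kg → 0.00147 × 10000 / 9.8 = 1.50 mm
PW = 20.60 + 4.42 + 1.50 = 26.52 ≈ 26.5 mm.

PW ≈ 26.5 mm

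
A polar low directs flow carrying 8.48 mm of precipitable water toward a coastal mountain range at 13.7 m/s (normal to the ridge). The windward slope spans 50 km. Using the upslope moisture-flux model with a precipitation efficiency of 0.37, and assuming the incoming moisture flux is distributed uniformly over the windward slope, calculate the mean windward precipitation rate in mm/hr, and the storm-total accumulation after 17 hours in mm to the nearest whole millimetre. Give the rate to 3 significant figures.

Incoming column moisture flux per unit ridge length: F = V × PW = 13.7 × 8.48 = 116.176 mm·m/s.
Spread over the 50 km slope with efficiency ε = 0.37: R = ε·F/W = 0.37 × 116.176 / 50000 m = 8.597e-04 mm/s.
R = 8.597e-04 × 3600 = 3.09 mm/hr.
Over 17 h: total = 3.09 × 17 = 52.53 ≈ 53 mm.

R ≈ 3.09 mm/hr; total ≈ 53 mm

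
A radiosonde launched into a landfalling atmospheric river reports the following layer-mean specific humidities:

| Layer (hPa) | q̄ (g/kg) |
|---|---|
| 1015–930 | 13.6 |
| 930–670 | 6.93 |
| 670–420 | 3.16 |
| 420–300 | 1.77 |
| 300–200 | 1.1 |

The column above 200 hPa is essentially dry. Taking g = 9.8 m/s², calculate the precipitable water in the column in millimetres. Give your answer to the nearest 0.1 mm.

Precipitable water is the column-integrated vapour mass per unit area: PW = (1/g) Σ q̄ Δp, with q in kg/kg and Δp in Pa (1 kg/m² of water = 1 mm).
Layer 1015–930 hPa: Δp = 85 hPa = 8500 Pa, q̄ = 0.0136 kg/kg → 0.0136 × 8500 / 9.8 = 11.80 mm
Layer 930–670 hPa: Δp = 260 hPa = 26000 Pa, q̄ = 0.00693 kg/kg → 0.00693 × 26000 / 9.8 = 18.39 mm
Layer 670–420 hPa: Δp = 250 hPa = 25000 Pa, q̄ = 0.00316 kg/kg → 0.00316 × 25000 / 9.8 = 8.06 mm
Layer 420–300 hPa: Δp = 120 hPa = 12000 Pa, q̄ = 0.00177 kg/kg → 0.00177 × 12000 / 9.8 = 2.17 mm
Layer 300–200 hPa: Δp = 100 hPa = 10000 Pa, q̄ = 0.0011 kg/kg → 0.0011 × 10000 / 9.8 = 1.12 mm
PW = 11.80 + 18.39 + 8.06 + 2.17 + 1.12 = 41.54 ≈ 41.5 mm.

PW ≈ 41.5 mm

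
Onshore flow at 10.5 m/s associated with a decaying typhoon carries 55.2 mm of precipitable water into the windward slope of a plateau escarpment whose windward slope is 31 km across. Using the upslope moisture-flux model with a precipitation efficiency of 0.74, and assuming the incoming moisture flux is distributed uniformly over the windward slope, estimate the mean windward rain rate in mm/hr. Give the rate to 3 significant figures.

Incoming column moisture flux per unit ridge length: F = V × PW = 10.5 × 55.2 = 579.6 mm·m/s.
Spread over the 31 km slope with efficiency ε = 0.74: R = ε·F/W = 0.74 × 579.6 / 31000 m = 1.384e-02 mm/s.
R = 1.384e-02 × 3600 = 49.8 mm/hr.

R ≈ 49.8 mm/hr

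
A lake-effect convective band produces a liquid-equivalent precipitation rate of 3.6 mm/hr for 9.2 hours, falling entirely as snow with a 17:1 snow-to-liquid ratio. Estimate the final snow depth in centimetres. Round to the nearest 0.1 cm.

snow depth ≈ 56.3 cm

Liquid-equivalent depth = 3.6 × 9.2 = 33.12 mm.
Snow depth = 33.12 mm × 17 = 563.04 mm = 56.3 cm.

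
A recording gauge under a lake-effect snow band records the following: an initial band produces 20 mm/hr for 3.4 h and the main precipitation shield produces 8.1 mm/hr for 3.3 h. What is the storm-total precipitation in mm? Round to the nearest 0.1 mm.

Total = Σ Rᵢ Δtᵢ = 20 × 3.4 + 8.1 × 3.3
      = 68 + 26.73 = 94.7 mm.

total ≈ 94.7 mm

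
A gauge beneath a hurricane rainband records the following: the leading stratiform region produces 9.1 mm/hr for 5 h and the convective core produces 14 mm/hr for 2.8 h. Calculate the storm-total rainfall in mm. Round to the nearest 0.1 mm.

Total = Σ Rᵢ Δtᵢ = 9.1 × 5 + 14 × 2.8
      = 45.5 + 39.2 = 84.7 mm.

total ≈ 84.7 mm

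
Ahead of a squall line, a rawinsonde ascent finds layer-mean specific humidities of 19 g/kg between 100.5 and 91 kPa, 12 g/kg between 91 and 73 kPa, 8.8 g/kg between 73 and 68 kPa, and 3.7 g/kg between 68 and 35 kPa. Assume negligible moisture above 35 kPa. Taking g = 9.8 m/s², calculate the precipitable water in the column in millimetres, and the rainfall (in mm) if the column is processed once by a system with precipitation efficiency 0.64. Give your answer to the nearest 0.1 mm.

PW ≈ 57.4 mm; rainfall ≈ 36.7 mm

Precipitable water is the column-integrated vapour mass per unit area: PW = (1/g) Σ q̄ Δp, with q in kg/kg and Δp in Pa (1 kg/m² of water = 1 mm).
Layer 100.5–91 kPa: Δp = 95 hPa = 9500 Pa, q̄ = 0.019 kg/kg → 0.019 × 9500 / 9.8 = 18.42 mm
Layer 91–73 kPa: Δp = 180 hPa = 18000 Pa, q̄ = 0.012 kg/kg → 0.012 × 18000 / 9.8 = 22.04 mm
Layer 73–68 kPa: Δp = 50 hPa = 5000 Pa, q̄ = 0.0088 kg/kg → 0.0088 × 5000 / 9.8 = 4.49 mm
Layer 68–35 kPa: Δp = 330 hPa = 33000 Pa, q̄ = 0.0037 kg/kg → 0.0037 × 33000 / 9.8 = 12.46 mm
PW = 18.42 + 22.04 + 4.49 + 12.46 = 57.41 ≈ 57.4 mm.
Rainfall = ε × PW = 0.64 × 57.4 = 36.7 mm.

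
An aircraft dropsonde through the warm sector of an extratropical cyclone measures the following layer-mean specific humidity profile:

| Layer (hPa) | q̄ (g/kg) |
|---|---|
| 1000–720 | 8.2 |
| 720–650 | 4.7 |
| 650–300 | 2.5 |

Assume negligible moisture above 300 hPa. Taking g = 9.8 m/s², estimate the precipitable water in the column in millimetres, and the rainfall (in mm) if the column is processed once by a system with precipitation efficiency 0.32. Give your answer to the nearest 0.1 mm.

Precipitable water is the column-integrated vapour mass per unit area: PW = (1/g) Σ q̄ Δp, with q in kg/kg and Δp in Pa (1 kg/m² of water = 1 mm).
Layer 1000–720 hPa: Δp = 280 hPa = 28000 Pa, q̄ = 0.0082 kg/kg → 0.0082 × 28000 / 9.8 = 23.43 mm
Layer 720–650 hPa: Δp = 70 hPa = 7000 Pa, q̄ = 0.0047 kg/kg → 0.0047 × 7000 / 9.8 = 3.36 mm
Layer 650–300 hPa: Δp = 350 hPa = 35000 Pa, q̄ = 0.0025 kg/kg → 0.0025 × 35000 / 9.8 = 8.93 mm
PW = 23.43 + 3.36 + 8.93 = 35.72 ≈ 35.7 mm.
Rainfall = ε × PW = 0.32 × 35.7 = 11.4 mm.

PW ≈ 35.7 mm; rainfall ≈ 11.4 mm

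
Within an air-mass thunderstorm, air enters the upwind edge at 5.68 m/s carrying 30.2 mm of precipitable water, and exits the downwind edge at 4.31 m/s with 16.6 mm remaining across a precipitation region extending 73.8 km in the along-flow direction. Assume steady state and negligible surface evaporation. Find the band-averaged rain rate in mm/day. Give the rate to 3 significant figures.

R ≈ 117 mm/day

Column moisture flux per unit crosswind length is F = V × PW.
Inflow: F_in = 5.68 × 30.2 = 171.536 mm·m/s
Outflow: F_out = 4.31 × 16.6 = 71.546 mm·m/s
Steady-state rate R = (F_in − F_out)/L = (171.536 − 71.546) / 73800 m = 1.355e-03 mm/s.
R = 1.355e-03 × 3600 × 24 = 117 mm/day.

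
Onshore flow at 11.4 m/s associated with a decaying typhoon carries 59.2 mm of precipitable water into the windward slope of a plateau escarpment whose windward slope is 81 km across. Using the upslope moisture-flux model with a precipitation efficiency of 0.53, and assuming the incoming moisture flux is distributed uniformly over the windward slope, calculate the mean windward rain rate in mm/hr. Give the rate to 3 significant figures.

R ≈ 15.9 mm/hr

Incoming column moisture flux per unit ridge length: F = V × PW = 11.4 × 59.2 = 674.88 mm·m/s.
Spread over the 81 km slope with efficiency ε = 0.53: R = ε·F/W = 0.53 × 674.88 / 81000 m = 4.416e-03 mm/s.
R = 4.416e-03 × 3600 = 15.9 mm/hr.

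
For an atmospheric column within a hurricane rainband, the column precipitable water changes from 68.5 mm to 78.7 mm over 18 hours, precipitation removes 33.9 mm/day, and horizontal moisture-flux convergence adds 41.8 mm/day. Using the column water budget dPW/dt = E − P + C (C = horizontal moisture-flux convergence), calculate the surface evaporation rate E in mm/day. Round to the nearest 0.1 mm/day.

E ≈ 5.7 mm/day

dPW/dt = (78.7 − 68.5) mm / (18/24 day) = +13.600 mm/day.
E = dPW/dt + P − C = (+13.600) + 33.9 − (41.8) = 5.7 mm/day.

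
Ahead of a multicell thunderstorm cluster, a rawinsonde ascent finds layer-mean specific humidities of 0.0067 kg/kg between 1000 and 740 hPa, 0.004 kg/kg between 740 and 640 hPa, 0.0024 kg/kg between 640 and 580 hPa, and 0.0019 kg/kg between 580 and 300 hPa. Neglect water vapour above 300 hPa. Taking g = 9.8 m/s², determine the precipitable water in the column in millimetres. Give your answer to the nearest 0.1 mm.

PW ≈ 28.8 mm

Precipitable water is the column-integrated vapour mass per unit area: PW = (1/g) Σ q̄ Δp, with q in kg/kg and Δp in Pa (1 kg/m² of water = 1 mm).
Layer 1000–740 hPa: Δp = 260 hPa = 26000 Pa, q̄ = 0.0067 kg/kg → 0.0067 × 26000 / 9.8 = 17.78 mm
Layer 740–640 hPa: Δp = 100 hPa = 10000 Pa, q̄ = 0.004 kg/kg → 0.004 × 10000 / 9.8 = 4.08 mm
Layer 640–580 hPa: Δp = 60 hPa = 6000 Pa, q̄ = 0.0024 kg/kg → 0.0024 × 6000 / 9.8 = 1.47 mm
Layer 580–300 hPa: Δp = 280 hPa = 28000 Pa, q̄ = 0.0019 kg/kg → 0.0019 × 28000 / 9.8 = 5.43 mm
PW = 17.78 + 4.08 + 1.47 + 5.43 = 28.76 ≈ 28.8 mm.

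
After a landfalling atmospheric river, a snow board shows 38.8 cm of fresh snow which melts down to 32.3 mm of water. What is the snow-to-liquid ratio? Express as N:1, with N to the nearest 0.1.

Ratio = snow depth / SWE = 388 mm / 32.3 mm = 12.0, i.e. 12.0:1.

ratio ≈ 12.0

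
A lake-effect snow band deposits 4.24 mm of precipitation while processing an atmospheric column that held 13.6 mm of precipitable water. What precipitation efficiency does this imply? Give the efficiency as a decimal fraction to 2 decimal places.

ε ≈ 0.31

ε = precipitation / PW = 4.24 / 13.6 = 0.31.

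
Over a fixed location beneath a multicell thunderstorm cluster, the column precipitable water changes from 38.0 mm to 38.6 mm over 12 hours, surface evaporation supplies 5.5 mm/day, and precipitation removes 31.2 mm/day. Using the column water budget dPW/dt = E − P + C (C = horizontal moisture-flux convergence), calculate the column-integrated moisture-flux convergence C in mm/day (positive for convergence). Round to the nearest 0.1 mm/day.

C ≈ 26.9 mm/day

dPW/dt = (38.6 − 38.0) mm / (12/24 day) = +1.200 mm/day.
C = dPW/dt − E + P = (+1.200) − 5.5 + 31.2 = 26.9 mm/day.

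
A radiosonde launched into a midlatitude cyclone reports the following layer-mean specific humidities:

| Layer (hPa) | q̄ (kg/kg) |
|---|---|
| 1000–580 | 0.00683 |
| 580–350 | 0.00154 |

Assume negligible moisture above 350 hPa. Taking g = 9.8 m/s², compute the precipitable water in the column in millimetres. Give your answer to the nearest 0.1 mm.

PW ≈ 32.9 mm

Precipitable water is the column-integrated vapour mass per unit area: PW = (1/g) Σ q̄ Δp, with q in kg/kg and Δp in Pa (1 kg/m² of water = 1 mm).
Layer 1000–580 hPa: Δp = 420 hPa = 42000 Pa, q̄ = 0.00683 kg/kg → 0.00683 × 42000 / 9.8 = 29.27 mm
Layer 580–350 hPa: Δp = 230 hPa = 23000 Pa, q̄ = 0.00154 kg/kg → 0.00154 × 23000 / 9.8 = 3.61 mm
PW = 29.27 + 3.61 = 32.88 ≈ 32.9 mm.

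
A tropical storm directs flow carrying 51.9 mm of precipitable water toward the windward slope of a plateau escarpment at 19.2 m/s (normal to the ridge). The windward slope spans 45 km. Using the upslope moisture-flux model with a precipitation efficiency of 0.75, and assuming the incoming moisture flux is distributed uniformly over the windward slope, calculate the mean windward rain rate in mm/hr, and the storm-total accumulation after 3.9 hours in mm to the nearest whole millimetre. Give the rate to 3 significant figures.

Incoming column moisture flux per unit ridge length: F = V × PW = 19.2 × 51.9 = 996.48 mm·m/s.
Spread over the 45 km slope with efficiency ε = 0.75: R = ε·F/W = 0.75 × 996.48 / 45000 m = 1.661e-02 mm/s.
R = 1.661e-02 × 3600 = 59.8 mm/hr.
Over 3.9 h: total = 59.8 × 3.9 = 233.22 ≈ 233 mm.

R ≈ 59.8 mm/hr; total ≈ 233 mm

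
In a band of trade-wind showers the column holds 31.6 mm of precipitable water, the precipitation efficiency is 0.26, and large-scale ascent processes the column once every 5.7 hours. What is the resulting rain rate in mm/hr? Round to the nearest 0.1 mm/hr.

R ≈ 1.4 mm/hr

Each overturning extracts ε × PW = 0.26 × 31.6 = 8.216 mm.
Rate = ε·PW / τ = 8.216 / 5.7 h = 1.4 mm/hr.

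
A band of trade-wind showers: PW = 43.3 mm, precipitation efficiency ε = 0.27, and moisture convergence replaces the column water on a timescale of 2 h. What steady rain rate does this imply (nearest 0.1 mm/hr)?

R ≈ 5.8 mm/hr

Each overturning extracts ε × PW = 0.27 × 43.3 = 11.691 mm.
Rate = ε·PW / τ = 11.691 / 2 h = 5.8 mm/hr.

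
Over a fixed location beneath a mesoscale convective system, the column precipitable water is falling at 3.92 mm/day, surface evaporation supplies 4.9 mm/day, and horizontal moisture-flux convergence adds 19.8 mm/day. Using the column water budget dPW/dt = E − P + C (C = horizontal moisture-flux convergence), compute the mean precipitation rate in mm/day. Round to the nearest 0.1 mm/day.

P ≈ 28.6 mm/day

dPW/dt = -3.92 mm/day.
P = E + C − dPW/dt = 4.9 + (19.8) − (-3.92) = 28.6 mm/day.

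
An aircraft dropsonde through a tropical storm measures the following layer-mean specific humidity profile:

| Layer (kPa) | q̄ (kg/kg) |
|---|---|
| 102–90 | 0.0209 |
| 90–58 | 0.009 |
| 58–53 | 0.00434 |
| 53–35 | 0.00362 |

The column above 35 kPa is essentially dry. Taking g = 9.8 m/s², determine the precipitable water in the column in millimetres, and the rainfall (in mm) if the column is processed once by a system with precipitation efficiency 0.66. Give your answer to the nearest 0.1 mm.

Precipitable water is the column-integrated vapour mass per unit area: PW = (1/g) Σ q̄ Δp, with q in kg/kg and Δp in Pa (1 kg/m² of water = 1 mm).
Layer 102–90 kPa: Δp = 120 hPa = 12000 Pa, q̄ = 0.0209 kg/kg → 0.0209 × 12000 / 9.8 = 25.59 mm
Layer 90–58 kPa: Δp = 320 hPa = 32000 Pa, q̄ = 0.009 kg/kg → 0.009 × 32000 / 9.8 = 29.39 mm
Layer 58–53 kPa: Δp = 50 hPa = 5000 Pa, q̄ = 0.00434 kg/kg → 0.00434 × 5000 / 9.8 = 2.21 mm
Layer 53–35 kPa: Δp = 180 hPa = 18000 Pa, q̄ = 0.00362 kg/kg → 0.00362 × 18000 / 9.8 = 6.65 mm
PW = 25.59 + 29.39 + 2.21 + 6.65 = 63.84 ≈ 63.8 mm.
Rainfall = ε × PW = 0.66 × 63.8 = 42.1 mm.

PW ≈ 63.8 mm; rainfall ≈ 42.1 mm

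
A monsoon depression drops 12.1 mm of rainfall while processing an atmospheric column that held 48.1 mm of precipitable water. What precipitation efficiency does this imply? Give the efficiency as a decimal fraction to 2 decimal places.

ε = rainfall / PW = 12.1 / 48.1 = 0.25.

ε ≈ 0.25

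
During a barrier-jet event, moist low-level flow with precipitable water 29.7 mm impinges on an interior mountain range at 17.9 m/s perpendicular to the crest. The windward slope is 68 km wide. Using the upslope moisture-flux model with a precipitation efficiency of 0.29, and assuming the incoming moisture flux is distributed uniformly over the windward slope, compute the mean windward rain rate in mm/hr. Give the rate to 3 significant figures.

Incoming column moisture flux per unit ridge length: F = V × PW = 17.9 × 29.7 = 531.63 mm·m/s.
Spread over the 68 km slope with efficiency ε = 0.29: R = ε·F/W = 0.29 × 531.63 / 68000 m = 2.267e-03 mm/s.
R = 2.267e-03 × 3600 = 8.16 mm/hr.

R ≈ 8.16 mm/hr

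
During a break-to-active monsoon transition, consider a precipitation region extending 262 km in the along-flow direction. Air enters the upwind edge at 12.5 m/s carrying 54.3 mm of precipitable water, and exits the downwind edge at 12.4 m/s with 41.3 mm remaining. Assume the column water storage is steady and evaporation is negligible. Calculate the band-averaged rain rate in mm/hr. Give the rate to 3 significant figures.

Column moisture flux per unit crosswind length is F = V × PW.
Inflow: F_in = 12.5 × 54.3 = 678.75 mm·m/s
Outflow: F_out = 12.4 × 41.3 = 512.12 mm·m/s
Steady-state rate R = (F_in − F_out)/L = (678.75 − 512.12) / 262000 m = 6.360e-04 mm/s.
R = 6.360e-04 × 3600 = 2.29 mm/hr.

R ≈ 2.29 mm/hr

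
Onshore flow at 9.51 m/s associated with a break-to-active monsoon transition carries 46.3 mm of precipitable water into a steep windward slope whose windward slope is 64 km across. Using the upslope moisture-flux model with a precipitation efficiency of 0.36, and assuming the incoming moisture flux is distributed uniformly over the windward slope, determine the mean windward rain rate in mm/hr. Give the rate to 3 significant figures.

R ≈ 8.92 mm/hr

Incoming column moisture flux per unit ridge length: F = V × PW = 9.51 × 46.3 = 440.313 mm·m/s.
Spread over the 64 km slope with efficiency ε = 0.36: R = ε·F/W = 0.36 × 440.313 / 64000 m = 2.477e-03 mm/s.
R = 2.477e-03 × 3600 = 8.92 mm/hr.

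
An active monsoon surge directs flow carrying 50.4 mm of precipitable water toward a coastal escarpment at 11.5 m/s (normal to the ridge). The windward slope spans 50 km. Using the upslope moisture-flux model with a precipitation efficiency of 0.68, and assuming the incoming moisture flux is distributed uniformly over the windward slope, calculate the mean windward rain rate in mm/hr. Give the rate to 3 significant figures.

Incoming column moisture flux per unit ridge length: F = V × PW = 11.5 × 50.4 = 579.6 mm·m/s.
Spread over the 50 km slope with efficiency ε = 0.68: R = ε·F/W = 0.68 × 579.6 / 50000 m = 7.883e-03 mm/s.
R = 7.883e-03 × 3600 = 28.4 mm/hr.

R ≈ 28.4 mm/hr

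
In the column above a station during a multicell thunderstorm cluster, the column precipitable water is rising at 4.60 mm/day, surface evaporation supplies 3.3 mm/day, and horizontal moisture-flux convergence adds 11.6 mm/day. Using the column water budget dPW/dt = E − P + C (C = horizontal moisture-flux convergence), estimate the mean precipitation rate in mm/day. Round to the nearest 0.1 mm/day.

P ≈ 10.3 mm/day

dPW/dt = +4.60 mm/day.
P = E + C − dPW/dt = 3.3 + (11.6) − (+4.60) = 10.3 mm/day.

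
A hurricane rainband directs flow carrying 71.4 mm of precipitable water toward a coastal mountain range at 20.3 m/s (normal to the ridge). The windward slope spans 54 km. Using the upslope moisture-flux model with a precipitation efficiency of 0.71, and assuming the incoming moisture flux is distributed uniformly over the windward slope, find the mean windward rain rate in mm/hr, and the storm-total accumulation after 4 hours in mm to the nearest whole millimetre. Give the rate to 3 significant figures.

Incoming column moisture flux per unit ridge length: F = V × PW = 20.3 × 71.4 = 1449.42 mm·m/s.
Spread over the 54 km slope with efficiency ε = 0.71: R = ε·F/W = 0.71 × 1449.42 / 54000 m = 1.906e-02 mm/s.
R = 1.906e-02 × 3600 = 68.6 mm/hr.
Over 4 h: total = 68.6 × 4 = 274.4 ≈ 274 mm.

R ≈ 68.6 mm/hr; total ≈ 274 mm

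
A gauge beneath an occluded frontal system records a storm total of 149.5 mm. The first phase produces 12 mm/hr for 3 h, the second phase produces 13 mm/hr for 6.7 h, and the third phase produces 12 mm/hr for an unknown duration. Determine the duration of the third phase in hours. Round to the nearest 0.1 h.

Known phases: 12 × 3 + 13 × 6.7 = 36 + 87.1 = 123.1 mm.
Remaining depth = 149.5 − 123.1 = 26.4 mm.
Duration = 26.4 / 12 = 2.2 h.

duration ≈ 2.2 h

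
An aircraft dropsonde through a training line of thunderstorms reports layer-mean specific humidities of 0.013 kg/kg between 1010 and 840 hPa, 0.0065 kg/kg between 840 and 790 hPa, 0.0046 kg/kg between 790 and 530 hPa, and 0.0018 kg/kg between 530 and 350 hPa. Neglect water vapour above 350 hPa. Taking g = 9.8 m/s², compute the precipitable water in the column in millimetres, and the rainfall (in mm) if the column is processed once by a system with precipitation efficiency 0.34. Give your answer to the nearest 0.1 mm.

PW ≈ 41.4 mm; rainfall ≈ 14.1 mm

Precipitable water is the column-integrated vapour mass per unit area: PW = (1/g) Σ q̄ Δp, with q in kg/kg and Δp in Pa (1 kg/m² of water = 1 mm).
Layer 1010–840 hPa: Δp = 170 hPa = 17000 Pa, q̄ = 0.013 kg/kg → 0.013 × 17000 / 9.8 = 22.55 mm
Layer 840–790 hPa: Δp = 50 hPa = 5000 Pa, q̄ = 0.0065 kg/kg → 0.0065 × 5000 / 9.8 = 3.32 mm
Layer 790–530 hPa: Δp = 260 hPa = 26000 Pa, q̄ = 0.0046 kg/kg → 0.0046 × 26000 / 9.8 = 12.20 mm
Layer 530–350 hPa: Δp = 180 hPa = 18000 Pa, q̄ = 0.0018 kg/kg → 0.0018 × 18000 / 9.8 = 3.31 mm
PW = 22.55 + 3.32 + 12.20 + 3.31 = 41.38 ≈ 41.4 mm.
Rainfall = ε × PW = 0.34 × 41.4 = 14.1 mm.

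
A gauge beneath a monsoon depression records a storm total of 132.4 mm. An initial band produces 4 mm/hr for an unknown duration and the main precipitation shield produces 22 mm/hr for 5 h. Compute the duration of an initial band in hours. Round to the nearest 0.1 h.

duration ≈ 5.6 h

Known phases: 22 × 5 = 110 mm.
Remaining depth = 132.4 − 110 = 22.4 mm.
Duration = 22.4 / 4 = 5.6 h.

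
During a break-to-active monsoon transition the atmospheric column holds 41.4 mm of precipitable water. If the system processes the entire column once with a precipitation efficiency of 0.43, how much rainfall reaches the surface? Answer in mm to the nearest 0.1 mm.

rainfall ≈ 17.8 mm

Rainfall = ε × PW = 0.43 × 41.4 = 17.8 mm.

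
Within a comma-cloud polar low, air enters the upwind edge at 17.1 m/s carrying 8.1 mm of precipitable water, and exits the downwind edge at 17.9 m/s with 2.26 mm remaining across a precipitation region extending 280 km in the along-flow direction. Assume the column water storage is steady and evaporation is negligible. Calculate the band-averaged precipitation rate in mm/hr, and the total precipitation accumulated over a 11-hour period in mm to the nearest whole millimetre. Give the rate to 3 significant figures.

R ≈ 1.26 mm/hr; total ≈ 14 mm

Column moisture flux per unit crosswind length is F = V × PW.
Inflow: F_in = 17.1 × 8.1 = 138.51 mm·m/s
Outflow: F_out = 17.9 × 2.26 = 40.454 mm·m/s
Steady-state rate R = (F_in − F_out)/L = (138.51 − 40.454) / 280000 m = 3.502e-04 mm/s.
R = 3.502e-04 × 3600 = 1.26 mm/hr.
Over 11 h: total = 1.26 × 11 = 13.86 ≈ 14 mm.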